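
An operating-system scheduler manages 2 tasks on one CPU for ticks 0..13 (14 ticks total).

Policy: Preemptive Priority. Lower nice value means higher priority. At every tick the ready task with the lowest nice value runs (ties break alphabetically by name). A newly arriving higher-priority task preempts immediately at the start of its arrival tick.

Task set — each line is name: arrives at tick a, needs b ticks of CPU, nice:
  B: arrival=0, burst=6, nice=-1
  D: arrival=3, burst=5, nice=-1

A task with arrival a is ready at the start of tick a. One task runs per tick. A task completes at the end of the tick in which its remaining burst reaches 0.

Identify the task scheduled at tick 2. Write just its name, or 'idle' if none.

running at tick 2 = B

t=0: ready={B} → run B
t=1: ready={B} → run B
t=2: ready={B} → run B
t=3: ready={B,D} → run B
t=4: ready={B,D} → run B
t=5: ready={B,D} → run B
t=6: ready={D} → run D
t=7: ready={D} → run D
t=8: ready={D} → run D
t=9: ready={D} → run D
t=10: ready={D} → run D
t=11: (idle)
t=12: (idle)
t=13: (idle)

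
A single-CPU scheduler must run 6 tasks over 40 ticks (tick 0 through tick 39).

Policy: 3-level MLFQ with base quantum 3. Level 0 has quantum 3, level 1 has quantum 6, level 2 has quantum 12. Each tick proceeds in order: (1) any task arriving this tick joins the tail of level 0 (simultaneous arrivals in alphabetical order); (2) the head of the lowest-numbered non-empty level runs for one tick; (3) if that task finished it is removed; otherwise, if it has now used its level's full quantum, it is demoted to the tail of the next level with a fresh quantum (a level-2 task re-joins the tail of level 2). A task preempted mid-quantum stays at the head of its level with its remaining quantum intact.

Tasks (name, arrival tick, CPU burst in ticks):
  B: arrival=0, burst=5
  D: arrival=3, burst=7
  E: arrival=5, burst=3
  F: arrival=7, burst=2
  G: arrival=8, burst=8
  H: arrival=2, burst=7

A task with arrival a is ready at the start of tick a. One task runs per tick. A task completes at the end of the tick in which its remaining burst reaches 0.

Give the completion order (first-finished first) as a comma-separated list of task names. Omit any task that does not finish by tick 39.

completion order = E, F, B, H, D, G

t=0: L0/L1/L2 = B/-/- → run B
t=1: L0/L1/L2 = B/-/- → run B
t=2: L0/L1/L2 = BH/-/- → run B
t=3: L0/L1/L2 = HD/B/- → run H
t=4: L0/L1/L2 = HD/B/- → run H
t=5: L0/L1/L2 = HDE/B/- → run H
t=6: L0/L1/L2 = DE/BH/- → run D
t=7: L0/L1/L2 = DEF/BH/- → run D
t=8: L0/L1/L2 = DEFG/BH/- → run D
t=9: L0/L1/L2 = EFG/BHD/- → run E
t=10: L0/L1/L2 = EFG/BHD/- → run E
t=11: L0/L1/L2 = EFG/BHD/- → run E
t=12: L0/L1/L2 = FG/BHD/- → run F
t=13: L0/L1/L2 = FG/BHD/- → run F
t=14: L0/L1/L2 = G/BHD/- → run G
t=15: L0/L1/L2 = G/BHD/- → run G
t=16: L0/L1/L2 = G/BHD/- → run G
t=17: L0/L1/L2 = -/BHDG/- → run B
t=18: L0/L1/L2 = -/BHDG/- → run B
t=19: L0/L1/L2 = -/HDG/- → run H
t=20: L0/L1/L2 = -/HDG/- → run H
t=21: L0/L1/L2 = -/HDG/- → run H
t=22: L0/L1/L2 = -/HDG/- → run H
t=23: L0/L1/L2 = -/DG/- → run D
t=24: L0/L1/L2 = -/DG/- → run D
t=25: L0/L1/L2 = -/DG/- → run D
t=26: L0/L1/L2 = -/DG/- → run D
t=27: L0/L1/L2 = -/G/- → run G
t=28: L0/L1/L2 = -/G/- → run G
t=29: L0/L1/L2 = -/G/- → run G
t=30: L0/L1/L2 = -/G/- → run G
t=31: L0/L1/L2 = -/G/- → run G
t=32: (idle)
t=33: (idle)
t=34: (idle)
t=35: (idle)
t=36: (idle)
t=37: (idle)
t=38: (idle)
t=39: (idle)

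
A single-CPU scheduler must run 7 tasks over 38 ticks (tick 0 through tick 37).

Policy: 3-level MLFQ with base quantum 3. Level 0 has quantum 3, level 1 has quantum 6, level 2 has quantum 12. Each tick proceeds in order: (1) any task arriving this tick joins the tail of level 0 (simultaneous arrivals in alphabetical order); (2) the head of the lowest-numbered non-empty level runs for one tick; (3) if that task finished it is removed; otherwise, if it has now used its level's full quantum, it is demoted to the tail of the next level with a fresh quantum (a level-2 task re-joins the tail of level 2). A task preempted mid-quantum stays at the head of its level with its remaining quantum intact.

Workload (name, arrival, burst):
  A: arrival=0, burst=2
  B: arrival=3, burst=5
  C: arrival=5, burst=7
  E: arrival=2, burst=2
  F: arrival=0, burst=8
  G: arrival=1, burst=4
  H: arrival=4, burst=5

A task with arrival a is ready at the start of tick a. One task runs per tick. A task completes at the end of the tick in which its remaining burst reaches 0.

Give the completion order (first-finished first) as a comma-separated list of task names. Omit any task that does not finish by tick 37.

completion order = A, E, F, G, B, H, C

t=0: L0/L1/L2 = AF/-/- → run A
t=1: L0/L1/L2 = AFG/-/- → run A
t=2: L0/L1/L2 = FGE/-/- → run F
t=3: L0/L1/L2 = FGEB/-/- → run F
t=4: L0/L1/L2 = FGEBH/-/- → run F
t=5: L0/L1/L2 = GEBHC/F/- → run G
t=6: L0/L1/L2 = GEBHC/F/- → run G
t=7: L0/L1/L2 = GEBHC/F/- → run G
t=8: L0/L1/L2 = EBHC/FG/- → run E
t=9: L0/L1/L2 = EBHC/FG/- → run E
t=10: L0/L1/L2 = BHC/FG/- → run B
t=11: L0/L1/L2 = BHC/FG/- → run B
t=12: L0/L1/L2 = BHC/FG/- → run B
t=13: L0/L1/L2 = HC/FGB/- → run H
t=14: L0/L1/L2 = HC/FGB/- → run H
t=15: L0/L1/L2 = HC/FGB/- → run H
t=16: L0/L1/L2 = C/FGBH/- → run C
t=17: L0/L1/L2 = C/FGBH/- → run C
t=18: L0/L1/L2 = C/FGBH/- → run C
t=19: L0/L1/L2 = -/FGBHC/- → run F
t=20: L0/L1/L2 = -/FGBHC/- → run F
t=21: L0/L1/L2 = -/FGBHC/- → run F
t=22: L0/L1/L2 = -/FGBHC/- → run F
t=23: L0/L1/L2 = -/FGBHC/- → run F
t=24: L0/L1/L2 = -/GBHC/- → run G
t=25: L0/L1/L2 = -/BHC/- → run B
t=26: L0/L1/L2 = -/BHC/- → run B
t=27: L0/L1/L2 = -/HC/- → run H
t=28: L0/L1/L2 = -/HC/- → run H
t=29: L0/L1/L2 = -/C/- → run C
t=30: L0/L1/L2 = -/C/- → run C
t=31: L0/L1/L2 = -/C/- → run C
t=32: L0/L1/L2 = -/C/- → run C
t=33: (idle)
t=34: (idle)
t=35: (idle)
t=36: (idle)
t=37: (idle)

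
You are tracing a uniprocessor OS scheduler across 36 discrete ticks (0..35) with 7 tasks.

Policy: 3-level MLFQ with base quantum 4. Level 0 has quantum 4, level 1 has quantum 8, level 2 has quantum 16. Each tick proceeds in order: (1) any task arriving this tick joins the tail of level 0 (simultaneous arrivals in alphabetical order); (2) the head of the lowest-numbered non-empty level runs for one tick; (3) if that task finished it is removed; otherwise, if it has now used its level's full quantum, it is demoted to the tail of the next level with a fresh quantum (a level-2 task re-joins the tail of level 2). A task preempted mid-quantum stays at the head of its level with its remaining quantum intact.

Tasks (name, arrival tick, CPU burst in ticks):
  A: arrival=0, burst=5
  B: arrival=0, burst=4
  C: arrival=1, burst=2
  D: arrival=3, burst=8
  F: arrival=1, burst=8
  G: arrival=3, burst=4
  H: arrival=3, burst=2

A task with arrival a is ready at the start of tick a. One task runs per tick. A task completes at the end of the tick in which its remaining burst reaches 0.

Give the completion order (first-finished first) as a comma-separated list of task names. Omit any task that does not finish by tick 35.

completion order = B, C, G, H, A, F, D

t=0: L0/L1/L2 = AB/-/- → run A
t=1: L0/L1/L2 = ABCF/-/- → run A
t=2: L0/L1/L2 = ABCF/-/- → run A
t=3: L0/L1/L2 = ABCFDGH/-/- → run A
t=4: L0/L1/L2 = BCFDGH/A/- → run B
t=5: L0/L1/L2 = BCFDGH/A/- → run B
t=6: L0/L1/L2 = BCFDGH/A/- → run B
t=7: L0/L1/L2 = BCFDGH/A/- → run B
t=8: L0/L1/L2 = CFDGH/A/- → run C
t=9: L0/L1/L2 = CFDGH/A/- → run C
t=10: L0/L1/L2 = FDGH/A/- → run F
t=11: L0/L1/L2 = FDGH/A/- → run F
t=12: L0/L1/L2 = FDGH/A/- → run F
t=13: L0/L1/L2 = FDGH/A/- → run F
t=14: L0/L1/L2 = DGH/AF/- → run D
t=15: L0/L1/L2 = DGH/AF/- → run D
t=16: L0/L1/L2 = DGH/AF/- → run D
t=17: L0/L1/L2 = DGH/AF/- → run D
t=18: L0/L1/L2 = GH/AFD/- → run G
t=19: L0/L1/L2 = GH/AFD/- → run G
t=20: L0/L1/L2 = GH/AFD/- → run G
t=21: L0/L1/L2 = GH/AFD/- → run G
t=22: L0/L1/L2 = H/AFD/- → run H
t=23: L0/L1/L2 = H/AFD/- → run H
t=24: L0/L1/L2 = -/AFD/- → run A
t=25: L0/L1/L2 = -/FD/- → run F
t=26: L0/L1/L2 = -/FD/- → run F
t=27: L0/L1/L2 = -/FD/- → run F
t=28: L0/L1/L2 = -/FD/- → run F
t=29: L0/L1/L2 = -/D/- → run D
t=30: L0/L1/L2 = -/D/- → run D
t=31: L0/L1/L2 = -/D/- → run D
t=32: L0/L1/L2 = -/D/- → run D
t=33: (idle)
t=34: (idle)
t=35: (idle)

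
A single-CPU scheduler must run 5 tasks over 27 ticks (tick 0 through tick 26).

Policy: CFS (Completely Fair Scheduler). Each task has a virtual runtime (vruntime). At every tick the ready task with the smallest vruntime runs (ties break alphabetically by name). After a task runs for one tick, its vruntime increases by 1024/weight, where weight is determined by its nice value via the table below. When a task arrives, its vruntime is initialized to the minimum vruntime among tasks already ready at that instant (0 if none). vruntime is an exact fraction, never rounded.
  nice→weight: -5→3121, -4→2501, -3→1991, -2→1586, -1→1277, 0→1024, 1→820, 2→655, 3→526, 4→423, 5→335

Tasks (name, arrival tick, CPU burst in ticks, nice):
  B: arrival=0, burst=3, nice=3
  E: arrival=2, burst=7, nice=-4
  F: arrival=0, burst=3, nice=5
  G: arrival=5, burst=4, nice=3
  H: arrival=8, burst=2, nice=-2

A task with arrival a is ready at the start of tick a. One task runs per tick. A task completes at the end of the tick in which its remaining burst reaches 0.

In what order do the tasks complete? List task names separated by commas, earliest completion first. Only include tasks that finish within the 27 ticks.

completion order = H, B, E, F, G

t=0: vr[B=0 F=0] → run B
t=1: vr[B=512/263 F=0] → run F
t=2: vr[B=512/263 E=512/263 F=1024/335] → run B
t=3: vr[B=1024/263 E=512/263 F=1024/335] → run E
t=4: vr[B=1024/263 E=1549824/657763 F=1024/335] → run E
t=5: vr[B=1024/263 E=1819136/657763 F=1024/335 G=1819136/657763] → run E
t=6: vr[B=1024/263 E=2088448/657763 F=1024/335 G=1819136/657763] → run G
t=7: vr[B=1024/263 E=2088448/657763 F=1024/335 G=3099648/657763] → run F
t=8: vr[B=1024/263 E=2088448/657763 F=2048/335 G=3099648/657763 H=2088448/657763] → run E
t=9: vr[B=1024/263 E=2357760/657763 F=2048/335 G=3099648/657763 H=2088448/657763] → run H
t=10: vr[B=1024/263 E=2357760/657763 F=2048/335 G=3099648/657763 H=32670720/8550919] → run E
t=11: vr[B=1024/263 E=2627072/657763 F=2048/335 G=3099648/657763 H=32670720/8550919] → run H
t=12: vr[B=1024/263 E=2627072/657763 F=2048/335 G=3099648/657763] → run B
t=13: vr[E=2627072/657763 F=2048/335 G=3099648/657763] → run E
t=14: vr[E=2896384/657763 F=2048/335 G=3099648/657763] → run E
t=15: vr[F=2048/335 G=3099648/657763] → run G
t=16: vr[F=2048/335 G=4380160/657763] → run F
t=17: vr[G=4380160/657763] → run G
t=18: vr[G=5660672/657763] → run G
t=19: (idle)
t=20: (idle)
t=21: (idle)
t=22: (idle)
t=23: (idle)
t=24: (idle)
t=25: (idle)
t=26: (idle)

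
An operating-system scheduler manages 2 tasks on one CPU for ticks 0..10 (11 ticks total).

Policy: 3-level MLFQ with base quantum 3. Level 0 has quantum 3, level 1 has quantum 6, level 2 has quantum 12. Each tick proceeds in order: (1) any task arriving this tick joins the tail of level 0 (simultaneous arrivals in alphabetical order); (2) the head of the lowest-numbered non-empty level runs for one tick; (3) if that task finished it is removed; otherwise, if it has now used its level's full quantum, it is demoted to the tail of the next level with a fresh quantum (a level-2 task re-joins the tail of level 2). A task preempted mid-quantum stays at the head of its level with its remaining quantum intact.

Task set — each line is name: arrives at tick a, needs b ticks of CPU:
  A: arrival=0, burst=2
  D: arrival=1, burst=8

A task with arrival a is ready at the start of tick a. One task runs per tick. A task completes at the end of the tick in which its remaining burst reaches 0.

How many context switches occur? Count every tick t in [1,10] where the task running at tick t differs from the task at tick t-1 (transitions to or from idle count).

t=0: L0/L1/L2 = A/-/- → run A
t=1: L0/L1/L2 = AD/-/- → run A
t=2: L0/L1/L2 = D/-/- → run D
t=3: L0/L1/L2 = D/-/- → run D
t=4: L0/L1/L2 = D/-/- → run D
t=5: L0/L1/L2 = -/D/- → run D
t=6: L0/L1/L2 = -/D/- → run D
t=7: L0/L1/L2 = -/D/- → run D
t=8: L0/L1/L2 = -/D/- → run D
t=9: L0/L1/L2 = -/D/- → run D
t=10: (idle)

context switches = 2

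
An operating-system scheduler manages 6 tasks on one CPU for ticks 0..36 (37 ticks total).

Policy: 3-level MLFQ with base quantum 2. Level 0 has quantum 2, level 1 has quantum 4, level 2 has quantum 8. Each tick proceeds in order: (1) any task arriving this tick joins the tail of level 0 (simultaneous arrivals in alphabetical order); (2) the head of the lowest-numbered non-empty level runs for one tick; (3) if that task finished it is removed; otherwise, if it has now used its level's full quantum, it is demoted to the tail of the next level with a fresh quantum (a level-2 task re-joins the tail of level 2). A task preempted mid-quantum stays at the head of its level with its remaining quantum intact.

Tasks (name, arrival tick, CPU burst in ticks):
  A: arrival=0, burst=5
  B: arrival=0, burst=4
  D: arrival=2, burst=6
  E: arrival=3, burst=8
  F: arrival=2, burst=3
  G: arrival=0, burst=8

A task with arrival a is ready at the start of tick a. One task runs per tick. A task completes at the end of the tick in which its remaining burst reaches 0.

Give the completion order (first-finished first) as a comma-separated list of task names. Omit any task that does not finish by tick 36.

completion order = A, B, D, F, G, E

t=0: L0/L1/L2 = ABG/-/- → run A
t=1: L0/L1/L2 = ABG/-/- → run A
t=2: L0/L1/L2 = BGDF/A/- → run B
t=3: L0/L1/L2 = BGDFE/A/- → run B
t=4: L0/L1/L2 = GDFE/AB/- → run G
t=5: L0/L1/L2 = GDFE/AB/- → run G
t=6: L0/L1/L2 = DFE/ABG/- → run D
t=7: L0/L1/L2 = DFE/ABG/- → run D
t=8: L0/L1/L2 = FE/ABGD/- → run F
t=9: L0/L1/L2 = FE/ABGD/- → run F
t=10: L0/L1/L2 = E/ABGDF/- → run E
t=11: L0/L1/L2 = E/ABGDF/- → run E
t=12: L0/L1/L2 = -/ABGDFE/- → run A
t=13: L0/L1/L2 = -/ABGDFE/- → run A
t=14: L0/L1/L2 = -/ABGDFE/- → run A
t=15: L0/L1/L2 = -/BGDFE/- → run B
t=16: L0/L1/L2 = -/BGDFE/- → run B
t=17: L0/L1/L2 = -/GDFE/- → run G
t=18: L0/L1/L2 = -/GDFE/- → run G
t=19: L0/L1/L2 = -/GDFE/- → run G
t=20: L0/L1/L2 = -/GDFE/- → run G
t=21: L0/L1/L2 = -/DFE/G → run D
t=22: L0/L1/L2 = -/DFE/G → run D
t=23: L0/L1/L2 = -/DFE/G → run D
t=24: L0/L1/L2 = -/DFE/G → run D
t=25: L0/L1/L2 = -/FE/G → run F
t=26: L0/L1/L2 = -/E/G → run E
t=27: L0/L1/L2 = -/E/G → run E
t=28: L0/L1/L2 = -/E/G → run E
t=29: L0/L1/L2 = -/E/G → run E
t=30: L0/L1/L2 = -/-/GE → run G
t=31: L0/L1/L2 = -/-/GE → run G
t=32: L0/L1/L2 = -/-/E → run E
t=33: L0/L1/L2 = -/-/E → run E
t=34: (idle)
t=35: (idle)
t=36: (idle)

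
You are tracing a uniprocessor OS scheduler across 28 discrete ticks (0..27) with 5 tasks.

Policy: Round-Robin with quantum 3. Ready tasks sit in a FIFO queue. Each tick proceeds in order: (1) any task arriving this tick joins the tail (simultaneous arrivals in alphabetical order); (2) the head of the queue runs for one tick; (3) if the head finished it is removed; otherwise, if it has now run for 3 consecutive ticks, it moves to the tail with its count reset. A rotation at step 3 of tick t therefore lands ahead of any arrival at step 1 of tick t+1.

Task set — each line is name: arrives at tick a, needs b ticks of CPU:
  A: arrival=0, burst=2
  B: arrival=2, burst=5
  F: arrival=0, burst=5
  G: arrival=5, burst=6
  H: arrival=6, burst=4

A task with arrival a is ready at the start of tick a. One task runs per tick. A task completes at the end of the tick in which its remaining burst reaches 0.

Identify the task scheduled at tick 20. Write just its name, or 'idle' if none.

t=0: queue=[A,F] q_used=0 → run A
t=1: queue=[A,F] q_used=1 → run A
t=2: queue=[F,B] q_used=0 → run F
t=3: queue=[F,B] q_used=1 → run F
t=4: queue=[F,B] q_used=2 → run F
t=5: queue=[B,F,G] q_used=0 → run B
t=6: queue=[B,F,G,H] q_used=1 → run B
t=7: queue=[B,F,G,H] q_used=2 → run B
t=8: queue=[F,G,H,B] q_used=0 → run F
t=9: queue=[F,G,H,B] q_used=1 → run F
t=10: queue=[G,H,B] q_used=0 → run G
t=11: queue=[G,H,B] q_used=1 → run G
t=12: queue=[G,H,B] q_used=2 → run G
t=13: queue=[H,B,G] q_used=0 → run H
t=14: queue=[H,B,G] q_used=1 → run H
t=15: queue=[H,B,G] q_used=2 → run H
t=16: queue=[B,G,H] q_used=0 → run B
t=17: queue=[B,G,H] q_used=1 → run B
t=18: queue=[G,H] q_used=0 → run G
t=19: queue=[G,H] q_used=1 → run G
t=20: queue=[G,H] q_used=2 → run G
t=21: queue=[H] q_used=0 → run H
t=22: (idle)
t=23: (idle)
t=24: (idle)
t=25: (idle)
t=26: (idle)
t=27: (idle)

running at tick 20 = G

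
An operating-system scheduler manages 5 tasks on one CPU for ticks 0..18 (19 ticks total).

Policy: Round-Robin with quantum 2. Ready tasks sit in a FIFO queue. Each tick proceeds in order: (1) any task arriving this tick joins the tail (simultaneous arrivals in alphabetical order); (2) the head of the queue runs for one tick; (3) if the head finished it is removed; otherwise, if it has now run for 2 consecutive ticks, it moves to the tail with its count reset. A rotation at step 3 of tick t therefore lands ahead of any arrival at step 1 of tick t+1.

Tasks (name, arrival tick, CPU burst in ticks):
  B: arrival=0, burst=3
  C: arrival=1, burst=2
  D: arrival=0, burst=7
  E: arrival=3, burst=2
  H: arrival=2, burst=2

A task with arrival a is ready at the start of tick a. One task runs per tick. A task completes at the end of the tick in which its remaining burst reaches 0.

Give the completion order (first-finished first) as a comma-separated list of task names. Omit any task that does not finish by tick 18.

t=0: queue=[B,D] q_used=0 → run B
t=1: queue=[B,D,C] q_used=1 → run B
t=2: queue=[D,C,B,H] q_used=0 → run D
t=3: queue=[D,C,B,H,E] q_used=1 → run D
t=4: queue=[C,B,H,E,D] q_used=0 → run C
t=5: queue=[C,B,H,E,D] q_used=1 → run C
t=6: queue=[B,H,E,D] q_used=0 → run B
t=7: queue=[H,E,D] q_used=0 → run H
t=8: queue=[H,E,D] q_used=1 → run H
t=9: queue=[E,D] q_used=0 → run E
t=10: queue=[E,D] q_used=1 → run E
t=11: queue=[D] q_used=0 → run D
t=12: queue=[D] q_used=1 → run D
t=13: queue=[D] q_used=0 → run D
t=14: queue=[D] q_used=1 → run D
t=15: queue=[D] q_used=0 → run D
t=16: (idle)
t=17: (idle)
t=18: (idle)

completion order = C, B, H, E, D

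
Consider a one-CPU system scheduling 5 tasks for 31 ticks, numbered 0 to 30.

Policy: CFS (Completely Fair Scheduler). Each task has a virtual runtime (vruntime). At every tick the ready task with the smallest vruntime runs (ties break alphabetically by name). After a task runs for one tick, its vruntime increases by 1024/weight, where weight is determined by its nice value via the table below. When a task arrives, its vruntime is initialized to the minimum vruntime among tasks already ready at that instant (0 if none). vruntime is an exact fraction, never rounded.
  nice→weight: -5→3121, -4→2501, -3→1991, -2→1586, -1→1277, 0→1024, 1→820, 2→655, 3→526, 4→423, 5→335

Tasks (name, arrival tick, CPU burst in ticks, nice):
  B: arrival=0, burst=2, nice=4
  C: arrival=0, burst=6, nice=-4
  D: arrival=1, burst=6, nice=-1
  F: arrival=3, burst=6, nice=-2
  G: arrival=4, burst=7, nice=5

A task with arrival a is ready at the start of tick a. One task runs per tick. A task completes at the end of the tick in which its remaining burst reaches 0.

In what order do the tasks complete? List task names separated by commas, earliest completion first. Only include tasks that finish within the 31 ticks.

completion order = C, B, F, D, G

t=0: vr[B=0 C=0] → run B
t=1: vr[B=1024/423 C=0 D=0] → run C
t=2: vr[B=1024/423 C=1024/2501 D=0] → run D
t=3: vr[B=1024/423 C=1024/2501 D=1024/1277 F=1024/2501] → run C
t=4: vr[B=1024/423 C=2048/2501 D=1024/1277 F=1024/2501 G=1024/2501] → run F
t=5: vr[B=1024/423 C=2048/2501 D=1024/1277 F=34304/32513 G=1024/2501] → run G
t=6: vr[B=1024/423 C=2048/2501 D=1024/1277 F=34304/32513 G=2904064/837835] → run D
t=7: vr[B=1024/423 C=2048/2501 D=2048/1277 F=34304/32513 G=2904064/837835] → run C
t=8: vr[B=1024/423 C=3072/2501 D=2048/1277 F=34304/32513 G=2904064/837835] → run F
t=9: vr[B=1024/423 C=3072/2501 D=2048/1277 F=55296/32513 G=2904064/837835] → run C
t=10: vr[B=1024/423 C=4096/2501 D=2048/1277 F=55296/32513 G=2904064/837835] → run D
t=11: vr[B=1024/423 C=4096/2501 D=3072/1277 F=55296/32513 G=2904064/837835] → run C
t=12: vr[B=1024/423 C=5120/2501 D=3072/1277 F=55296/32513 G=2904064/837835] → run F
t=13: vr[B=1024/423 C=5120/2501 D=3072/1277 F=76288/32513 G=2904064/837835] → run C
t=14: vr[B=1024/423 D=3072/1277 F=76288/32513 G=2904064/837835] → run F
t=15: vr[B=1024/423 D=3072/1277 F=97280/32513 G=2904064/837835] → run D
t=16: vr[B=1024/423 D=4096/1277 F=97280/32513 G=2904064/837835] → run B
t=17: vr[D=4096/1277 F=97280/32513 G=2904064/837835] → run F
t=18: vr[D=4096/1277 F=118272/32513 G=2904064/837835] → run D
t=19: vr[D=5120/1277 F=118272/32513 G=2904064/837835] → run G
t=20: vr[D=5120/1277 F=118272/32513 G=5465088/837835] → run F
t=21: vr[D=5120/1277 G=5465088/837835] → run D
t=22: vr[G=5465088/837835] → run G
t=23: vr[G=8026112/837835] → run G
t=24: vr[G=10587136/837835] → run G
t=25: vr[G=2629632/167567] → run G
t=26: vr[G=15709184/837835] → run G
t=27: (idle)
t=28: (idle)
t=29: (idle)
t=30: (idle)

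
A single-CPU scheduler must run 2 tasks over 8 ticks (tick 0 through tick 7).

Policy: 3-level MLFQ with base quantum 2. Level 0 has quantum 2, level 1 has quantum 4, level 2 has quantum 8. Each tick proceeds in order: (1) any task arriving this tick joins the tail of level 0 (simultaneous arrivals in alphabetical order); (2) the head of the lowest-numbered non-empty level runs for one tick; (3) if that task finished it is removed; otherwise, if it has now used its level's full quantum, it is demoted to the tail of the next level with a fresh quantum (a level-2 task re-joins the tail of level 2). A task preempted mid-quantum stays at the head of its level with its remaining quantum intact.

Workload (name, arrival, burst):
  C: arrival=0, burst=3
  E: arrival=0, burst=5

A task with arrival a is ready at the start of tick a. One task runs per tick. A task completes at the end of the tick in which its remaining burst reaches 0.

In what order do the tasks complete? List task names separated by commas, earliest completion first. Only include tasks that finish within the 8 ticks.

t=0: L0/L1/L2 = CE/-/- → run C
t=1: L0/L1/L2 = CE/-/- → run C
t=2: L0/L1/L2 = E/C/- → run E
t=3: L0/L1/L2 = E/C/- → run E
t=4: L0/L1/L2 = -/CE/- → run C
t=5: L0/L1/L2 = -/E/- → run E
t=6: L0/L1/L2 = -/E/- → run E
t=7: L0/L1/L2 = -/E/- → run E

completion order = C, E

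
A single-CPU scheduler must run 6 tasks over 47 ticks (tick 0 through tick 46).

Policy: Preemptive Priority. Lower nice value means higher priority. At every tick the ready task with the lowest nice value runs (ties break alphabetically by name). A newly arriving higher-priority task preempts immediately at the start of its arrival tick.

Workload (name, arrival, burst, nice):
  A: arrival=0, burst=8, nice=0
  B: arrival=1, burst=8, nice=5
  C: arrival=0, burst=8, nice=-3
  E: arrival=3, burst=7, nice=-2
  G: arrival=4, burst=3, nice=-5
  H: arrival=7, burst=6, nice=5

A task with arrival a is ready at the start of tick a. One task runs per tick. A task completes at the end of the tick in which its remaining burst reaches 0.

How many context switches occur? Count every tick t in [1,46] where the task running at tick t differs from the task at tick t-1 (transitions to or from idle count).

t=0: ready={A,C} → run C
t=1: ready={A,B,C} → run C
t=2: ready={A,B,C} → run C
t=3: ready={A,B,C,E} → run C
t=4: ready={A,B,C,E,G} → run G
t=5: ready={A,B,C,E,G} → run G
t=6: ready={A,B,C,E,G} → run G
t=7: ready={A,B,C,E,H} → run C
t=8: ready={A,B,C,E,H} → run C
t=9: ready={A,B,C,E,H} → run C
t=10: ready={A,B,C,E,H} → run C
t=11: ready={A,B,E,H} → run E
t=12: ready={A,B,E,H} → run E
t=13: ready={A,B,E,H} → run E
t=14: ready={A,B,E,H} → run E
t=15: ready={A,B,E,H} → run E
t=16: ready={A,B,E,H} → run E
t=17: ready={A,B,E,H} → run E
t=18: ready={A,B,H} → run A
t=19: ready={A,B,H} → run A
t=20: ready={A,B,H} → run A
t=21: ready={A,B,H} → run A
t=22: ready={A,B,H} → run A
t=23: ready={A,B,H} → run A
t=24: ready={A,B,H} → run A
t=25: ready={A,B,H} → run A
t=26: ready={B,H} → run B
t=27: ready={B,H} → run B
t=28: ready={B,H} → run B
t=29: ready={B,H} → run B
t=30: ready={B,H} → run B
t=31: ready={B,H} → run B
t=32: ready={B,H} → run B
t=33: ready={B,H} → run B
t=34: ready={H} → run H
t=35: ready={H} → run H
t=36: ready={H} → run H
t=37: ready={H} → run H
t=38: ready={H} → run H
t=39: ready={H} → run H
t=40: (idle)
t=41: (idle)
t=42: (idle)
t=43: (idle)
t=44: (idle)
t=45: (idle)
t=46: (idle)

context switches = 7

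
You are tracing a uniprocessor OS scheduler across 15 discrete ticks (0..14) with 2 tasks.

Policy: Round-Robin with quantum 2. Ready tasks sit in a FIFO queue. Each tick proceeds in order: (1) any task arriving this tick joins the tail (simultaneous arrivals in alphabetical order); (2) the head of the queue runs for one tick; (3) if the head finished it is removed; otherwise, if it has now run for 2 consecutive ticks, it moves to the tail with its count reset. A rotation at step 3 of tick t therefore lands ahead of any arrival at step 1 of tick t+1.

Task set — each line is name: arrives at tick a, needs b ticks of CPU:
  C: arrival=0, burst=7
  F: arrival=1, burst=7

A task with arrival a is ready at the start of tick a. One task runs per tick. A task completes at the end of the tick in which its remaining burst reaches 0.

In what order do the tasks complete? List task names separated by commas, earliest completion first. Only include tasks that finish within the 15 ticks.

completion order = C, F

t=0: queue=[C] q_used=0 → run C
t=1: queue=[C,F] q_used=1 → run C
t=2: queue=[F,C] q_used=0 → run F
t=3: queue=[F,C] q_used=1 → run F
t=4: queue=[C,F] q_used=0 → run C
t=5: queue=[C,F] q_used=1 → run C
t=6: queue=[F,C] q_used=0 → run F
t=7: queue=[F,C] q_used=1 → run F
t=8: queue=[C,F] q_used=0 → run C
t=9: queue=[C,F] q_used=1 → run C
t=10: queue=[F,C] q_used=0 → run F
t=11: queue=[F,C] q_used=1 → run F
t=12: queue=[C,F] q_used=0 → run C
t=13: queue=[F] q_used=0 → run F
t=14: (idle)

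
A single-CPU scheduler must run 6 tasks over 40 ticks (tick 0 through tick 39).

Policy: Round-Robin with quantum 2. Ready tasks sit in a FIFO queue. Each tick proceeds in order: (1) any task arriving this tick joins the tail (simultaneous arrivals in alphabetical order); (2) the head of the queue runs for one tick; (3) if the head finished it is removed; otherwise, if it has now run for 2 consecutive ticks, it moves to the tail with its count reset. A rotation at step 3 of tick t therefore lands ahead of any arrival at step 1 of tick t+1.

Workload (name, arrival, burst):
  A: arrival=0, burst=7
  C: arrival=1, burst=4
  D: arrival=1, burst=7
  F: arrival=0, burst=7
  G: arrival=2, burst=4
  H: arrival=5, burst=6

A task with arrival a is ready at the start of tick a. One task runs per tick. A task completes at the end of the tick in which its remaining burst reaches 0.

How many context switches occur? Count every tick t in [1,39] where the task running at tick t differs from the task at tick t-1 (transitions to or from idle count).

context switches = 19

t=0: queue=[A,F] q_used=0 → run A
t=1: queue=[A,F,C,D] q_used=1 → run A
t=2: queue=[F,C,D,A,G] q_used=0 → run F
t=3: queue=[F,C,D,A,G] q_used=1 → run F
t=4: queue=[C,D,A,G,F] q_used=0 → run C
t=5: queue=[C,D,A,G,F,H] q_used=1 → run C
t=6: queue=[D,A,G,F,H,C] q_used=0 → run D
t=7: queue=[D,A,G,F,H,C] q_used=1 → run D
t=8: queue=[A,G,F,H,C,D] q_used=0 → run A
t=9: queue=[A,G,F,H,C,D] q_used=1 → run A
t=10: queue=[G,F,H,C,D,A] q_used=0 → run G
t=11: queue=[G,F,H,C,D,A] q_used=1 → run G
t=12: queue=[F,H,C,D,A,G] q_used=0 → run F
t=13: queue=[F,H,C,D,A,G] q_used=1 → run F
t=14: queue=[H,C,D,A,G,F] q_used=0 → run H
t=15: queue=[H,C,D,A,G,F] q_used=1 → run H
t=16: queue=[C,D,A,G,F,H] q_used=0 → run C
t=17: queue=[C,D,A,G,F,H] q_used=1 → run C
t=18: queue=[D,A,G,F,H] q_used=0 → run D
t=19: queue=[D,A,G,F,H] q_used=1 → run D
t=20: queue=[A,G,F,H,D] q_used=0 → run A
t=21: queue=[A,G,F,H,D] q_used=1 → run A
t=22: queue=[G,F,H,D,A] q_used=0 → run G
t=23: queue=[G,F,H,D,A] q_used=1 → run G
t=24: queue=[F,H,D,A] q_used=0 → run F
t=25: queue=[F,H,D,A] q_used=1 → run F
t=26: queue=[H,D,A,F] q_used=0 → run H
t=27: queue=[H,D,A,F] q_used=1 → run H
t=28: queue=[D,A,F,H] q_used=0 → run D
t=29: queue=[D,A,F,H] q_used=1 → run D
t=30: queue=[A,F,H,D] q_used=0 → run A
t=31: queue=[F,H,D] q_used=0 → run F
t=32: queue=[H,D] q_used=0 → run H
t=33: queue=[H,D] q_used=1 → run H
t=34: queue=[D] q_used=0 → run D
t=35: (idle)
t=36: (idle)
t=37: (idle)
t=38: (idle)
t=39: (idle)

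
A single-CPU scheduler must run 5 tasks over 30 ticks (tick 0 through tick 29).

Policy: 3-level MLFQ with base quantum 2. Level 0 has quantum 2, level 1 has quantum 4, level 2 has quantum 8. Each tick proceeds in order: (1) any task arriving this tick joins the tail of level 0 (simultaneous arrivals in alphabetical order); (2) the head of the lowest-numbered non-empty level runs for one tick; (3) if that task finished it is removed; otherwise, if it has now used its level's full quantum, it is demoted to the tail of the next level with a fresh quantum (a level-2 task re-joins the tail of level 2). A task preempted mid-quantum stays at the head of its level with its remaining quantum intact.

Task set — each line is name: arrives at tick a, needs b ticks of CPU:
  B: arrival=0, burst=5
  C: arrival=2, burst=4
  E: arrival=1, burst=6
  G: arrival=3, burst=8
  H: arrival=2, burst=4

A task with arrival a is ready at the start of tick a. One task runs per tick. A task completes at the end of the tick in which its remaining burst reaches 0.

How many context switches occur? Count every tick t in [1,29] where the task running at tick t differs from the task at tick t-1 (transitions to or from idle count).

context switches = 10

t=0: L0/L1/L2 = B/-/- → run B
t=1: L0/L1/L2 = BE/-/- → run B
t=2: L0/L1/L2 = ECH/B/- → run E
t=3: L0/L1/L2 = ECHG/B/- → run E
t=4: L0/L1/L2 = CHG/BE/- → run C
t=5: L0/L1/L2 = CHG/BE/- → run C
t=6: L0/L1/L2 = HG/BEC/- → run H
t=7: L0/L1/L2 = HG/BEC/- → run H
t=8: L0/L1/L2 = G/BECH/- → run G
t=9: L0/L1/L2 = G/BECH/- → run G
t=10: L0/L1/L2 = -/BECHG/- → run B
t=11: L0/L1/L2 = -/BECHG/- → run B
t=12: L0/L1/L2 = -/BECHG/- → run B
t=13: L0/L1/L2 = -/ECHG/- → run E
t=14: L0/L1/L2 = -/ECHG/- → run E
t=15: L0/L1/L2 = -/ECHG/- → run E
t=16: L0/L1/L2 = -/ECHG/- → run E
t=17: L0/L1/L2 = -/CHG/- → run C
t=18: L0/L1/L2 = -/CHG/- → run C
t=19: L0/L1/L2 = -/HG/- → run H
t=20: L0/L1/L2 = -/HG/- → run H
t=21: L0/L1/L2 = -/G/- → run G
t=22: L0/L1/L2 = -/G/- → run G
t=23: L0/L1/L2 = -/G/- → run G
t=24: L0/L1/L2 = -/G/- → run G
t=25: L0/L1/L2 = -/-/G → run G
t=26: L0/L1/L2 = -/-/G → run G
t=27: (idle)
t=28: (idle)
t=29: (idle)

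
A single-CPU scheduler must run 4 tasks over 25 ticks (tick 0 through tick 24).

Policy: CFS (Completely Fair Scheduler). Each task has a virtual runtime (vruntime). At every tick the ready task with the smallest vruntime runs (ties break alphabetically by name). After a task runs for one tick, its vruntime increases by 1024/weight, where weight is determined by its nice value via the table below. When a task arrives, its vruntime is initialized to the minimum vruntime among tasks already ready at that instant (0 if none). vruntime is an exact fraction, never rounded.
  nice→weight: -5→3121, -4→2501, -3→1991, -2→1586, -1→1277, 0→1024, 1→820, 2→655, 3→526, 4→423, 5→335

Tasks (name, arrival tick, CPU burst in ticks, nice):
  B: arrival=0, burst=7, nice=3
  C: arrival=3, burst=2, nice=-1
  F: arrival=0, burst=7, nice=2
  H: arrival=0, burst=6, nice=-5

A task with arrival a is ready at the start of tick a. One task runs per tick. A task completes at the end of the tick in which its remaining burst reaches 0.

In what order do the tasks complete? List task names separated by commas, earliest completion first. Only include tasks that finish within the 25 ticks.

t=0: vr[B=0 F=0 H=0] → run B
t=1: vr[B=512/263 F=0 H=0] → run F
t=2: vr[B=512/263 F=1024/655 H=0] → run H
t=3: vr[B=512/263 C=1024/3121 F=1024/655 H=1024/3121] → run C
t=4: vr[B=512/263 C=4503552/3985517 F=1024/655 H=1024/3121] → run H
t=5: vr[B=512/263 C=4503552/3985517 F=1024/655 H=2048/3121] → run H
t=6: vr[B=512/263 C=4503552/3985517 F=1024/655 H=3072/3121] → run H
t=7: vr[B=512/263 C=4503552/3985517 F=1024/655 H=4096/3121] → run C
t=8: vr[B=512/263 F=1024/655 H=4096/3121] → run H
t=9: vr[B=512/263 F=1024/655 H=5120/3121] → run F
t=10: vr[B=512/263 F=2048/655 H=5120/3121] → run H
t=11: vr[B=512/263 F=2048/655] → run B
t=12: vr[B=1024/263 F=2048/655] → run F
t=13: vr[B=1024/263 F=3072/655] → run B
t=14: vr[B=1536/263 F=3072/655] → run F
t=15: vr[B=1536/263 F=4096/655] → run B
t=16: vr[B=2048/263 F=4096/655] → run F
t=17: vr[B=2048/263 F=1024/131] → run B
t=18: vr[B=2560/263 F=1024/131] → run F
t=19: vr[B=2560/263 F=6144/655] → run F
t=20: vr[B=2560/263] → run B
t=21: vr[B=3072/263] → run B
t=22: (idle)
t=23: (idle)
t=24: (idle)

completion order = C, H, F, B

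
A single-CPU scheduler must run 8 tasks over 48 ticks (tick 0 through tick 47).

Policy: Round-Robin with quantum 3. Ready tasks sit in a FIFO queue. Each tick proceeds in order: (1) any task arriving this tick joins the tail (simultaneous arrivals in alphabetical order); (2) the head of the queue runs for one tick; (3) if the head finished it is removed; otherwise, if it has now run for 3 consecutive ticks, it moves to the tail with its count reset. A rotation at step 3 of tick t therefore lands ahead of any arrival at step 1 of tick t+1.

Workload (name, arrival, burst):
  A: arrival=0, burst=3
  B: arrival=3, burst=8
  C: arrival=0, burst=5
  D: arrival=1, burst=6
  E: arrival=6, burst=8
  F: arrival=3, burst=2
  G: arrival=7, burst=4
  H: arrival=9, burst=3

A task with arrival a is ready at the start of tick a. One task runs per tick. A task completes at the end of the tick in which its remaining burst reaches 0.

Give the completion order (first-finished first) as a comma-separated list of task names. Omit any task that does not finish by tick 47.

t=0: queue=[A,C] q_used=0 → run A
t=1: queue=[A,C,D] q_used=1 → run A
t=2: queue=[A,C,D] q_used=2 → run A
t=3: queue=[C,D,B,F] q_used=0 → run C
t=4: queue=[C,D,B,F] q_used=1 → run C
t=5: queue=[C,D,B,F] q_used=2 → run C
t=6: queue=[D,B,F,C,E] q_used=0 → run D
t=7: queue=[D,B,F,C,E,G] q_used=1 → run D
t=8: queue=[D,B,F,C,E,G] q_used=2 → run D
t=9: queue=[B,F,C,E,G,D,H] q_used=0 → run B
t=10: queue=[B,F,C,E,G,D,H] q_used=1 → run B
t=11: queue=[B,F,C,E,G,D,H] q_used=2 → run B
t=12: queue=[F,C,E,G,D,H,B] q_used=0 → run F
t=13: queue=[F,C,E,G,D,H,B] q_used=1 → run F
t=14: queue=[C,E,G,D,H,B] q_used=0 → run C
t=15: queue=[C,E,G,D,H,B] q_used=1 → run C
t=16: queue=[E,G,D,H,B] q_used=0 → run E
t=17: queue=[E,G,D,H,B] q_used=1 → run E
t=18: queue=[E,G,D,H,B] q_used=2 → run E
t=19: queue=[G,D,H,B,E] q_used=0 → run G
t=20: queue=[G,D,H,B,E] q_used=1 → run G
t=21: queue=[G,D,H,B,E] q_used=2 → run G
t=22: queue=[D,H,B,E,G] q_used=0 → run D
t=23: queue=[D,H,B,E,G] q_used=1 → run D
t=24: queue=[D,H,B,E,G] q_used=2 → run D
t=25: queue=[H,B,E,G] q_used=0 → run H
t=26: queue=[H,B,E,G] q_used=1 → run H
t=27: queue=[H,B,E,G] q_used=2 → run H
t=28: queue=[B,E,G] q_used=0 → run B
t=29: queue=[B,E,G] q_used=1 → run B
t=30: queue=[B,E,G] q_used=2 → run B
t=31: queue=[E,G,B] q_used=0 → run E
t=32: queue=[E,G,B] q_used=1 → run E
t=33: queue=[E,G,B] q_used=2 → run E
t=34: queue=[G,B,E] q_used=0 → run G
t=35: queue=[B,E] q_used=0 → run B
t=36: queue=[B,E] q_used=1 → run B
t=37: queue=[E] q_used=0 → run E
t=38: queue=[E] q_used=1 → run E
t=39: (idle)
t=40: (idle)
t=41: (idle)
t=42: (idle)
t=43: (idle)
t=44: (idle)
t=45: (idle)
t=46: (idle)
t=47: (idle)

completion order = A, F, C, D, H, G, B, E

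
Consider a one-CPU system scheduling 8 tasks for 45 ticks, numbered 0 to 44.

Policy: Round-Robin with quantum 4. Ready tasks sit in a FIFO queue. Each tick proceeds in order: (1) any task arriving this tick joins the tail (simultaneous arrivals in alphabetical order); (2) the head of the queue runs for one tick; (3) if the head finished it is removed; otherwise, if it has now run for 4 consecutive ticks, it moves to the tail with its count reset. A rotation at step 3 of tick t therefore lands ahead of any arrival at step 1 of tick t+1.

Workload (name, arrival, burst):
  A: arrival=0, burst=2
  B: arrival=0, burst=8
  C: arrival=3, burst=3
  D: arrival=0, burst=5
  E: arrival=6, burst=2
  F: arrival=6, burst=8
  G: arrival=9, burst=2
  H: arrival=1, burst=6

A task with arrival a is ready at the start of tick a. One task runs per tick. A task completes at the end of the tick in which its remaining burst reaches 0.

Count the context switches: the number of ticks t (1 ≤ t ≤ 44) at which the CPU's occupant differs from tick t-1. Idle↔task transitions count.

context switches = 12

t=0: queue=[A,B,D] q_used=0 → run A
t=1: queue=[A,B,D,H] q_used=1 → run A
t=2: queue=[B,D,H] q_used=0 → run B
t=3: queue=[B,D,H,C] q_used=1 → run B
t=4: queue=[B,D,H,C] q_used=2 → run B
t=5: queue=[B,D,H,C] q_used=3 → run B
t=6: queue=[D,H,C,B,E,F] q_used=0 → run D
t=7: queue=[D,H,C,B,E,F] q_used=1 → run D
t=8: queue=[D,H,C,B,E,F] q_used=2 → run D
t=9: queue=[D,H,C,B,E,F,G] q_used=3 → run D
t=10: queue=[H,C,B,E,F,G,D] q_used=0 → run H
t=11: queue=[H,C,B,E,F,G,D] q_used=1 → run H
t=12: queue=[H,C,B,E,F,G,D] q_used=2 → run H
t=13: queue=[H,C,B,E,F,G,D] q_used=3 → run H
t=14: queue=[C,B,E,F,G,D,H] q_used=0 → run C
t=15: queue=[C,B,E,F,G,D,H] q_used=1 → run C
t=16: queue=[C,B,E,F,G,D,H] q_used=2 → run C
t=17: queue=[B,E,F,G,D,H] q_used=0 → run B
t=18: queue=[B,E,F,G,D,H] q_used=1 → run B
t=19: queue=[B,E,F,G,D,H] q_used=2 → run B
t=20: queue=[B,E,F,G,D,H] q_used=3 → run B
t=21: queue=[E,F,G,D,H] q_used=0 → run E
t=22: queue=[E,F,G,D,H] q_used=1 → run E
t=23: queue=[F,G,D,H] q_used=0 → run F
t=24: queue=[F,G,D,H] q_used=1 → run F
t=25: queue=[F,G,D,H] q_used=2 → run F
t=26: queue=[F,G,D,H] q_used=3 → run F
t=27: queue=[G,D,H,F] q_used=0 → run G
t=28: queue=[G,D,H,F] q_used=1 → run G
t=29: queue=[D,H,F] q_used=0 → run D
t=30: queue=[H,F] q_used=0 → run H
t=31: queue=[H,F] q_used=1 → run H
t=32: queue=[F] q_used=0 → run F
t=33: queue=[F] q_used=1 → run F
t=34: queue=[F] q_used=2 → run F
t=35: queue=[F] q_used=3 → run F
t=36: (idle)
t=37: (idle)
t=38: (idle)
t=39: (idle)
t=40: (idle)
t=41: (idle)
t=42: (idle)
t=43: (idle)
t=44: (idle)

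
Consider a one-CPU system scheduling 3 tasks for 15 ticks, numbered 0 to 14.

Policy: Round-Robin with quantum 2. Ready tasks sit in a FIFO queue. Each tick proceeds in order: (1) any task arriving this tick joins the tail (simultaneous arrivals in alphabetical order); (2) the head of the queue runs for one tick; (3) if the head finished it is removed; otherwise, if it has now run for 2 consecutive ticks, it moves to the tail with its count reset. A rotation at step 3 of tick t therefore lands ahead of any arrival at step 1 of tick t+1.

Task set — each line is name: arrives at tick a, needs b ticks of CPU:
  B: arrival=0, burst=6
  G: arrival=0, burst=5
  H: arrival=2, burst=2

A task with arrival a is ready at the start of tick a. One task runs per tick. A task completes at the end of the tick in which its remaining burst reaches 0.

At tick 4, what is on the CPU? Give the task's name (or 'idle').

t=0: queue=[B,G] q_used=0 → run B
t=1: queue=[B,G] q_used=1 → run B
t=2: queue=[G,B,H] q_used=0 → run G
t=3: queue=[G,B,H] q_used=1 → run G
t=4: queue=[B,H,G] q_used=0 → run B
t=5: queue=[B,H,G] q_used=1 → run B
t=6: queue=[H,G,B] q_used=0 → run H
t=7: queue=[H,G,B] q_used=1 → run H
t=8: queue=[G,B] q_used=0 → run G
t=9: queue=[G,B] q_used=1 → run G
t=10: queue=[B,G] q_used=0 → run B
t=11: queue=[B,G] q_used=1 → run B
t=12: queue=[G] q_used=0 → run G
t=13: (idle)
t=14: (idle)

running at tick 4 = B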